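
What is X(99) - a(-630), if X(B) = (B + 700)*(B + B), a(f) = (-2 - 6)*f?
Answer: 153162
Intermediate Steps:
a(f) = -8*f
X(B) = 2*B*(700 + B) (X(B) = (700 + B)*(2*B) = 2*B*(700 + B))
X(99) - a(-630) = 2*99*(700 + 99) - (-8)*(-630) = 2*99*799 - 1*5040 = 158202 - 5040 = 153162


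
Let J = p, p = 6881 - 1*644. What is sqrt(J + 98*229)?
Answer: sqrt(28679) ≈ 169.35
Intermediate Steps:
p = 6237 (p = 6881 - 644 = 6237)
J = 6237
sqrt(J + 98*229) = sqrt(6237 + 98*229) = sqrt(6237 + 22442) = sqrt(28679)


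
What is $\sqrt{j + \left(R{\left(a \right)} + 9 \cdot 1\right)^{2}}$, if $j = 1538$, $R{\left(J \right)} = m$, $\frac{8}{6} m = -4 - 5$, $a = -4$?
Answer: $\frac{\sqrt{24689}}{4} \approx 39.282$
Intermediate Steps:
$m = - \frac{27}{4}$ ($m = \frac{3 \left(-4 - 5\right)}{4} = \frac{3}{4} \left(-9\right) = - \frac{27}{4} \approx -6.75$)
$R{\left(J \right)} = - \frac{27}{4}$
$\sqrt{j + \left(R{\left(a \right)} + 9 \cdot 1\right)^{2}} = \sqrt{1538 + \left(- \frac{27}{4} + 9 \cdot 1\right)^{2}} = \sqrt{1538 + \left(- \frac{27}{4} + 9\right)^{2}} = \sqrt{1538 + \left(\frac{9}{4}\right)^{2}} = \sqrt{1538 + \frac{81}{16}} = \sqrt{\frac{24689}{16}} = \frac{\sqrt{24689}}{4}$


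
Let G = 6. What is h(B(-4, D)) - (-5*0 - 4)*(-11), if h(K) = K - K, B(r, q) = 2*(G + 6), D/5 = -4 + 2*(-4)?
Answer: -44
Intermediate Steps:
D = -60 (D = 5*(-4 + 2*(-4)) = 5*(-4 - 8) = 5*(-12) = -60)
B(r, q) = 24 (B(r, q) = 2*(6 + 6) = 2*12 = 24)
h(K) = 0
h(B(-4, D)) - (-5*0 - 4)*(-11) = 0 - (-5*0 - 4)*(-11) = 0 - (0 - 4)*(-11) = 0 - (-4)*(-11) = 0 - 1*44 = 0 - 44 = -44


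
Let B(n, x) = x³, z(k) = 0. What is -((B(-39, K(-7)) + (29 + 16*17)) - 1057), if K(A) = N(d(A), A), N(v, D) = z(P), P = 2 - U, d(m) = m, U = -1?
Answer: 756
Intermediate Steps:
P = 3 (P = 2 - 1*(-1) = 2 + 1 = 3)
N(v, D) = 0
K(A) = 0
-((B(-39, K(-7)) + (29 + 16*17)) - 1057) = -((0³ + (29 + 16*17)) - 1057) = -((0 + (29 + 272)) - 1057) = -((0 + 301) - 1057) = -(301 - 1057) = -1*(-756) = 756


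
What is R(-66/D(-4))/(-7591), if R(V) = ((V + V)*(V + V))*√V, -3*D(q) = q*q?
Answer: -29403*√22/485824 ≈ -0.28387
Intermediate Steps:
D(q) = -q²/3 (D(q) = -q*q/3 = -q²/3)
R(V) = 4*V^(5/2) (R(V) = ((2*V)*(2*V))*√V = (4*V²)*√V = 4*V^(5/2))
R(-66/D(-4))/(-7591) = (4*(-66/((-⅓*(-4)²)))^(5/2))/(-7591) = (4*(-66/((-⅓*16)))^(5/2))*(-1/7591) = (4*(-66/(-16/3))^(5/2))*(-1/7591) = (4*(-66*(-3/16))^(5/2))*(-1/7591) = (4*(99/8)^(5/2))*(-1/7591) = (4*(29403*√22/256))*(-1/7591) = (29403*√22/64)*(-1/7591) = -29403*√22/485824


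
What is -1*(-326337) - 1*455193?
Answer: -128856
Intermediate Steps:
-1*(-326337) - 1*455193 = 326337 - 455193 = -128856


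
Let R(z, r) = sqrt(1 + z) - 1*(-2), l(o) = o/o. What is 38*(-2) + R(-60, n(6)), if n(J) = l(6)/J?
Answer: -74 + I*sqrt(59) ≈ -74.0 + 7.6811*I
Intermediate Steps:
l(o) = 1
n(J) = 1/J
R(z, r) = 2 + sqrt(1 + z) (R(z, r) = sqrt(1 + z) + 2 = 2 + sqrt(1 + z))
38*(-2) + R(-60, n(6)) = 38*(-2) + (2 + sqrt(1 - 60)) = -76 + (2 + sqrt(-59)) = -76 + (2 + I*sqrt(59)) = -74 + I*sqrt(59)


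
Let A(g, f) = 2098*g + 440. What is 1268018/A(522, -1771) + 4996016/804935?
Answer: 3247143607183/440941783130 ≈ 7.3641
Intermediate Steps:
A(g, f) = 440 + 2098*g
1268018/A(522, -1771) + 4996016/804935 = 1268018/(440 + 2098*522) + 4996016/804935 = 1268018/(440 + 1095156) + 4996016*(1/804935) = 1268018/1095596 + 4996016/804935 = 1268018*(1/1095596) + 4996016/804935 = 634009/547798 + 4996016/804935 = 3247143607183/440941783130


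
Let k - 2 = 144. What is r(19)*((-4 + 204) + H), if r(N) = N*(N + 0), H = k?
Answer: 124906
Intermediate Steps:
k = 146 (k = 2 + 144 = 146)
H = 146
r(N) = N² (r(N) = N*N = N²)
r(19)*((-4 + 204) + H) = 19²*((-4 + 204) + 146) = 361*(200 + 146) = 361*346 = 124906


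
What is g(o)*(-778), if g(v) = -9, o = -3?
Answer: 7002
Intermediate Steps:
g(o)*(-778) = -9*(-778) = 7002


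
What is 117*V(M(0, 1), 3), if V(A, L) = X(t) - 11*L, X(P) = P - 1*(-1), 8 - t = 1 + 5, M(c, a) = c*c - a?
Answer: -3510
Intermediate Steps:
M(c, a) = c² - a
t = 2 (t = 8 - (1 + 5) = 8 - 1*6 = 8 - 6 = 2)
X(P) = 1 + P (X(P) = P + 1 = 1 + P)
V(A, L) = 3 - 11*L (V(A, L) = (1 + 2) - 11*L = 3 - 11*L)
117*V(M(0, 1), 3) = 117*(3 - 11*3) = 117*(3 - 33) = 117*(-30) = -3510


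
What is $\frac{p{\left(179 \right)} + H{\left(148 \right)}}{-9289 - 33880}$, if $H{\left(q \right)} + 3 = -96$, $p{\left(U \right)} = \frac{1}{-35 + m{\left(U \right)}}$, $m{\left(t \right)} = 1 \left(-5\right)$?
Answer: $\frac{3961}{1726760} \approx 0.0022939$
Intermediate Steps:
$m{\left(t \right)} = -5$
$p{\left(U \right)} = - \frac{1}{40}$ ($p{\left(U \right)} = \frac{1}{-35 - 5} = \frac{1}{-40} = - \frac{1}{40}$)
$H{\left(q \right)} = -99$ ($H{\left(q \right)} = -3 - 96 = -99$)
$\frac{p{\left(179 \right)} + H{\left(148 \right)}}{-9289 - 33880} = \frac{- \frac{1}{40} - 99}{-9289 - 33880} = - \frac{3961}{40 \left(-43169\right)} = \left(- \frac{3961}{40}\right) \left(- \frac{1}{43169}\right) = \frac{3961}{1726760}$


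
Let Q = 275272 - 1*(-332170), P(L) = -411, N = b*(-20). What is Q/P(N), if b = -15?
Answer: -607442/411 ≈ -1478.0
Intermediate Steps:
N = 300 (N = -15*(-20) = 300)
Q = 607442 (Q = 275272 + 332170 = 607442)
Q/P(N) = 607442/(-411) = 607442*(-1/411) = -607442/411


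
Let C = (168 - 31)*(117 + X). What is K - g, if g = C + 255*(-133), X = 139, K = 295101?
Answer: 293944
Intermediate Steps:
C = 35072 (C = (168 - 31)*(117 + 139) = 137*256 = 35072)
g = 1157 (g = 35072 + 255*(-133) = 35072 - 33915 = 1157)
K - g = 295101 - 1*1157 = 295101 - 1157 = 293944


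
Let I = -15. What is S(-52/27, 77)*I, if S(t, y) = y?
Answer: -1155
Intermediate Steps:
S(-52/27, 77)*I = 77*(-15) = -1155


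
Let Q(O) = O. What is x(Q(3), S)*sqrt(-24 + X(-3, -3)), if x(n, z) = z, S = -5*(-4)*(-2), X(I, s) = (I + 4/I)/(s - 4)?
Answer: -40*I*sqrt(10311)/21 ≈ -193.42*I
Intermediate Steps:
X(I, s) = (I + 4/I)/(-4 + s)
S = -40 (S = 20*(-2) = -40)
x(Q(3), S)*sqrt(-24 + X(-3, -3)) = -40*sqrt(-24 + (4 + (-3)**2)/((-3)*(-4 - 3))) = -40*sqrt(-24 - 1/3*(4 + 9)/(-7)) = -40*sqrt(-24 - 1/3*(-1/7)*13) = -40*sqrt(-24 + 13/21) = -40*I*sqrt(10311)/21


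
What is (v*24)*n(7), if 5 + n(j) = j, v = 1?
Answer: 48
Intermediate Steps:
n(j) = -5 + j
(v*24)*n(7) = (1*24)*(-5 + 7) = 24*2 = 48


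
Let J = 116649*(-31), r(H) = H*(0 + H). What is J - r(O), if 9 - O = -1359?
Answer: -5487543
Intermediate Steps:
O = 1368 (O = 9 - 1*(-1359) = 9 + 1359 = 1368)
r(H) = H² (r(H) = H*H = H²)
J = -3616119
J - r(O) = -3616119 - 1*1368² = -3616119 - 1*1871424 = -3616119 - 1871424 = -5487543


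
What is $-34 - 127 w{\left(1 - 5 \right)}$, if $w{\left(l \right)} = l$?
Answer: $474$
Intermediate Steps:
$-34 - 127 w{\left(1 - 5 \right)} = -34 - 127 \left(1 - 5\right) = -34 - -508 = -34 + 508 = 474$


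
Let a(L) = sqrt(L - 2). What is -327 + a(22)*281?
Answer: -327 + 562*sqrt(5) ≈ 929.67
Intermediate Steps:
a(L) = sqrt(-2 + L)
-327 + a(22)*281 = -327 + sqrt(-2 + 22)*281 = -327 + sqrt(20)*281 = -327 + (2*sqrt(5))*281 = -327 + 562*sqrt(5)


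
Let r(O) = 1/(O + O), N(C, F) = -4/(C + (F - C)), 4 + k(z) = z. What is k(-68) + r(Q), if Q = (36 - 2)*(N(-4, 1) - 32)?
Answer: -176257/2448 ≈ -72.000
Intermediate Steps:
k(z) = -4 + z
N(C, F) = -4/F
Q = -1224 (Q = (36 - 2)*(-4/1 - 32) = 34*(-4*1 - 32) = 34*(-4 - 32) = 34*(-36) = -1224)
r(O) = 1/(2*O)
k(-68) + r(Q) = (-4 - 68) + (1/2)/(-1224) = -72 + (1/2)*(-1/1224) = -72 - 1/2448 = -176257/2448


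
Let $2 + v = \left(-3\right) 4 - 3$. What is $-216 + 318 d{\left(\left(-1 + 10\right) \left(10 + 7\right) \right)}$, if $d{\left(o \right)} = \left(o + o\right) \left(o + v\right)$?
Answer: $13233672$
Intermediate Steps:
$v = -17$ ($v = -2 - 15 = -17$)
$d{\left(o \right)} = 2 o \left(-17 + o\right)$ ($d{\left(o \right)} = \left(o + o\right) \left(o - 17\right) = 2 o \left(-17 + o\right)$)
$-216 + 318 d{\left(\left(-1 + 10\right) \left(10 + 7\right) \right)} = -216 + 318 \cdot 2 \left(-1 + 10\right) \left(10 + 7\right) \left(-17 + \left(-1 + 10\right) \left(10 + 7\right)\right) = -216 + 318 \cdot 2 \cdot 9 \cdot 17 \left(-17 + 9 \cdot 17\right) = -216 + 318 \cdot 2 \cdot 153 \left(-17 + 153\right) = -216 + 318 \cdot 2 \cdot 153 \cdot 136 = -216 + 318 \cdot 41616 = -216 + 13233888 = 13233672$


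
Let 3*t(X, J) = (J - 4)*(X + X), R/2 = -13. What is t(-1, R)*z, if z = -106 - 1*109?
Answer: -4300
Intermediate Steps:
R = -26 (R = 2*(-13) = -26)
z = -215 (z = -106 - 109 = -215)
t(X, J) = 2*X*(-4 + J)/3 (t(X, J) = ((J - 4)*(X + X))/3 = ((-4 + J)*(2*X))/3 = (2*X*(-4 + J))/3 = 2*X*(-4 + J)/3)
t(-1, R)*z = ((⅔)*(-1)*(-4 - 26))*(-215) = ((⅔)*(-1)*(-30))*(-215) = 20*(-215) = -4300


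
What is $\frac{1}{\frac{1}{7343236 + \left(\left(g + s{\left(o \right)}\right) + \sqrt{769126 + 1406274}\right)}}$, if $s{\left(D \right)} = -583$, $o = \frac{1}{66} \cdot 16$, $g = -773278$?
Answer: $6569375 + 10 \sqrt{21754} \approx 6.5708 \cdot 10^{6}$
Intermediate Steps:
$o = \frac{8}{33}$ ($o = \frac{1}{66} \cdot 16 = \frac{8}{33} \approx 0.24242$)
$\frac{1}{\frac{1}{7343236 + \left(\left(g + s{\left(o \right)}\right) + \sqrt{769126 + 1406274}\right)}} = \frac{1}{\frac{1}{7343236 + \left(\left(-773278 - 583\right) + \sqrt{769126 + 1406274}\right)}} = \frac{1}{\frac{1}{7343236 - \left(773861 - \sqrt{2175400}\right)}} = \frac{1}{\frac{1}{7343236 - \left(773861 - 10 \sqrt{21754}\right)}} = \frac{1}{\frac{1}{6569375 + 10 \sqrt{21754}}} = 6569375 + 10 \sqrt{21754}$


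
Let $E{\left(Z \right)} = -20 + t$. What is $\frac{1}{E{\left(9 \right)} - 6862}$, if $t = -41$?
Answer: $- \frac{1}{6923} \approx -0.00014445$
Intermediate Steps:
$E{\left(Z \right)} = -61$ ($E{\left(Z \right)} = -20 - 41 = -61$)
$\frac{1}{E{\left(9 \right)} - 6862} = \frac{1}{-61 - 6862} = \frac{1}{-6923} = - \frac{1}{6923}$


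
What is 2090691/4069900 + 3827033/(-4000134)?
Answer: -3606298727053/8140072683300 ≈ -0.44303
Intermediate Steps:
2090691/4069900 + 3827033/(-4000134) = 2090691*(1/4069900) + 3827033*(-1/4000134) = 2090691/4069900 - 3827033/4000134 = -3606298727053/8140072683300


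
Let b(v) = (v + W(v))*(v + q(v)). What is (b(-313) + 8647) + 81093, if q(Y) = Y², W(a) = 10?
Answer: -29500028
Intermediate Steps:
b(v) = (10 + v)*(v + v²) (b(v) = (v + 10)*(v + v²) = (10 + v)*(v + v²))
(b(-313) + 8647) + 81093 = (-313*(10 + (-313)² + 11*(-313)) + 8647) + 81093 = (-313*(10 + 97969 - 3443) + 8647) + 81093 = (-313*94536 + 8647) + 81093 = (-29589768 + 8647) + 81093 = -29581121 + 81093 = -29500028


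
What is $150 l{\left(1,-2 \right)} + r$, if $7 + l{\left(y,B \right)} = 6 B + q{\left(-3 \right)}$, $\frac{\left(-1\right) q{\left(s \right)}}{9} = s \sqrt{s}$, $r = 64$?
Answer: $-2786 + 4050 i \sqrt{3} \approx -2786.0 + 7014.8 i$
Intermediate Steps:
$q{\left(s \right)} = - 9 s^{\frac{3}{2}}$ ($q{\left(s \right)} = - 9 s \sqrt{s} = - 9 s^{\frac{3}{2}}$)
$l{\left(y,B \right)} = -7 + 6 B + 27 i \sqrt{3}$ ($l{\left(y,B \right)} = -7 + \left(6 B - 9 \left(-3\right)^{\frac{3}{2}}\right) = -7 + \left(6 B - 9 \left(- 3 i \sqrt{3}\right)\right) = -7 + \left(6 B + 27 i \sqrt{3}\right) = -7 + 6 B + 27 i \sqrt{3}$)
$150 l{\left(1,-2 \right)} + r = 150 \left(-7 + 6 \left(-2\right) + 27 i \sqrt{3}\right) + 64 = 150 \left(-7 - 12 + 27 i \sqrt{3}\right) + 64 = 150 \left(-19 + 27 i \sqrt{3}\right) + 64 = \left(-2850 + 4050 i \sqrt{3}\right) + 64 = -2786 + 4050 i \sqrt{3}$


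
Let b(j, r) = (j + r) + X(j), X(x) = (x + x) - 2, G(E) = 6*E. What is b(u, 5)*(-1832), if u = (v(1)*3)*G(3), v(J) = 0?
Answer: -5496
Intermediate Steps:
X(x) = -2 + 2*x (X(x) = 2*x - 2 = -2 + 2*x)
u = 0 (u = (0*3)*(6*3) = 0*18 = 0)
b(j, r) = -2 + r + 3*j (b(j, r) = (j + r) + (-2 + 2*j) = -2 + r + 3*j)
b(u, 5)*(-1832) = (-2 + 5 + 3*0)*(-1832) = (-2 + 5 + 0)*(-1832) = 3*(-1832) = -5496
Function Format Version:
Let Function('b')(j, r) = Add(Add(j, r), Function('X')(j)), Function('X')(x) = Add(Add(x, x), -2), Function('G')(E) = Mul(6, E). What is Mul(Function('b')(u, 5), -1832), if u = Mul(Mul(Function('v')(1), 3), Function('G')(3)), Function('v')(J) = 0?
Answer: -5496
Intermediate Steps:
Function('X')(x) = Add(-2, Mul(2, x)) (Function('X')(x) = Add(Mul(2, x), -2) = Add(-2, Mul(2, x)))
u = 0 (u = Mul(Mul(0, 3), Mul(6, 3)) = Mul(0, 18) = 0)
Function('b')(j, r) = Add(-2, r, Mul(3, j)) (Function('b')(j, r) = Add(Add(j, r), Add(-2, Mul(2, j))) = Add(-2, r, Mul(3, j)))
Mul(Function('b')(u, 5), -1832) = Mul(Add(-2, 5, Mul(3, 0)), -1832) = Mul(Add(-2, 5, 0), -1832) = Mul(3, -1832) = -5496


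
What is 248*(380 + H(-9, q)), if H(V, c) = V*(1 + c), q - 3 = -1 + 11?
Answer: 62992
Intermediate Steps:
q = 13 (q = 3 + (-1 + 11) = 3 + 10 = 13)
248*(380 + H(-9, q)) = 248*(380 - 9*(1 + 13)) = 248*(380 - 9*14) = 248*(380 - 126) = 248*254 = 62992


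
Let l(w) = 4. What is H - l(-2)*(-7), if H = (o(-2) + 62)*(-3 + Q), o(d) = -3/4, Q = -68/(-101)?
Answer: -46263/404 ≈ -114.51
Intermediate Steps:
Q = 68/101 (Q = -68*(-1/101) = 68/101 ≈ 0.67327)
o(d) = -¾ (o(d) = -3*¼ = -¾)
H = -57575/404 (H = (-¾ + 62)*(-3 + 68/101) = (245/4)*(-235/101) = -57575/404 ≈ -142.51)
H - l(-2)*(-7) = -57575/404 - 4*(-7) = -57575/404 - (-28) = -57575/404 - 1*(-28) = -57575/404 + 28 = -46263/404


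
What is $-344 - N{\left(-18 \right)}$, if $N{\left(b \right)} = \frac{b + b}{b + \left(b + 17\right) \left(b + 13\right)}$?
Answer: $- \frac{4508}{13} \approx -346.77$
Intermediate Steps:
$N{\left(b \right)} = \frac{2 b}{b + \left(13 + b\right) \left(17 + b\right)}$ ($N{\left(b \right)} = \frac{2 b}{b + \left(17 + b\right) \left(13 + b\right)} = \frac{2 b}{b + \left(13 + b\right) \left(17 + b\right)}$)
$-344 - N{\left(-18 \right)} = -344 - 2 \left(-18\right) \frac{1}{221 + \left(-18\right)^{2} + 31 \left(-18\right)} = -344 - 2 \left(-18\right) \frac{1}{221 + 324 - 558} = -344 - 2 \left(-18\right) \frac{1}{-13} = -344 - 2 \left(-18\right) \left(- \frac{1}{13}\right) = -344 - \frac{36}{13} = - \frac{4508}{13}$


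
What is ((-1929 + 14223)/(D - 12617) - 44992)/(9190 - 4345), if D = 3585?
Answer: -203190019/21880020 ≈ -9.2866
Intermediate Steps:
((-1929 + 14223)/(D - 12617) - 44992)/(9190 - 4345) = ((-1929 + 14223)/(3585 - 12617) - 44992)/(9190 - 4345) = (12294/(-9032) - 44992)/4845 = (12294*(-1/9032) - 44992)*(1/4845) = (-6147/4516 - 44992)*(1/4845) = -203190019/4516*1/4845 = -203190019/21880020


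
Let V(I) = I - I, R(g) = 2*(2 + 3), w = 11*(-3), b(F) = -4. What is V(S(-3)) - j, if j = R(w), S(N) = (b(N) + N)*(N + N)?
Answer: -10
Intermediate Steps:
w = -33
R(g) = 10 (R(g) = 2*5 = 10)
S(N) = 2*N*(-4 + N) (S(N) = (-4 + N)*(N + N) = (-4 + N)*(2*N) = 2*N*(-4 + N))
j = 10
V(I) = 0
V(S(-3)) - j = 0 - 1*10 = 0 - 10 = -10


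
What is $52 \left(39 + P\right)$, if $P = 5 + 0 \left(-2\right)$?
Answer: $2288$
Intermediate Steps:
$P = 5$ ($P = 5 + 0 = 5$)
$52 \left(39 + P\right) = 52 \left(39 + 5\right) = 52 \cdot 44 = 2288$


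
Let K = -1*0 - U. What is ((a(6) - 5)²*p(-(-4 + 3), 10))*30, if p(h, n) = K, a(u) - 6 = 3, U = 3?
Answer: -1440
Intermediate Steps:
a(u) = 9 (a(u) = 6 + 3 = 9)
K = -3 (K = -1*0 - 1*3 = 0 - 3 = -3)
p(h, n) = -3
((a(6) - 5)²*p(-(-4 + 3), 10))*30 = ((9 - 5)²*(-3))*30 = (4²*(-3))*30 = (16*(-3))*30 = -48*30 = -1440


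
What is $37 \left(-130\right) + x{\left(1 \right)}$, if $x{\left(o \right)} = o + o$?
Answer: $-4808$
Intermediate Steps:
$x{\left(o \right)} = 2 o$
$37 \left(-130\right) + x{\left(1 \right)} = 37 \left(-130\right) + 2 \cdot 1 = -4810 + 2 = -4808$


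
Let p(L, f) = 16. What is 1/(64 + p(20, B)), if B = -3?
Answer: 1/80 ≈ 0.012500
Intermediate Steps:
1/(64 + p(20, B)) = 1/(64 + 16) = 1/80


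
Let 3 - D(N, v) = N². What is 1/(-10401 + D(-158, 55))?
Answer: -1/35362 ≈ -2.8279e-5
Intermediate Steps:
D(N, v) = 3 - N²
1/(-10401 + D(-158, 55)) = 1/(-10401 + (3 - 1*(-158)²)) = 1/(-10401 + (3 - 1*24964)) = 1/(-10401 + (3 - 24964)) = 1/(-10401 - 24961) = 1/(-35362) = -1/35362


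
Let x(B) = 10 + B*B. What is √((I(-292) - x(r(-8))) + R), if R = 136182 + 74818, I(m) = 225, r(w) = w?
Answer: √211151 ≈ 459.51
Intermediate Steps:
x(B) = 10 + B²
R = 211000
√((I(-292) - x(r(-8))) + R) = √((225 - (10 + (-8)²)) + 211000) = √((225 - (10 + 64)) + 211000) = √((225 - 1*74) + 211000) = √((225 - 74) + 211000) = √(151 + 211000) = √211151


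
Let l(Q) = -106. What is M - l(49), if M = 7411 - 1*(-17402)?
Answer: 24919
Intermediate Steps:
M = 24813 (M = 7411 + 17402 = 24813)
M - l(49) = 24813 - 1*(-106) = 24813 + 106 = 24919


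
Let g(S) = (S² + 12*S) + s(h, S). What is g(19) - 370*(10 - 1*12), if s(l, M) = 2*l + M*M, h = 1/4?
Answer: 3381/2 ≈ 1690.5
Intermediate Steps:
h = ¼ ≈ 0.25000
s(l, M) = M² + 2*l (s(l, M) = 2*l + M² = M² + 2*l)
g(S) = ½ + 2*S² + 12*S (g(S) = (S² + 12*S) + (S² + 2*(¼)) = (S² + 12*S) + (S² + ½) = (S² + 12*S) + (½ + S²) = ½ + 2*S² + 12*S)
g(19) - 370*(10 - 1*12) = (½ + 2*19² + 12*19) - 370*(10 - 1*12) = (½ + 2*361 + 228) - 370*(10 - 12) = (½ + 722 + 228) - 370*(-2) = 1901/2 + 740 = 3381/2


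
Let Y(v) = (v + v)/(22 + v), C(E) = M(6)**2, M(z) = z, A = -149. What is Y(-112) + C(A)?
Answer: 1732/45 ≈ 38.489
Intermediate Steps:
C(E) = 36 (C(E) = 6**2 = 36)
Y(v) = 2*v/(22 + v) (Y(v) = (2*v)/(22 + v) = 2*v/(22 + v))
Y(-112) + C(A) = 2*(-112)/(22 - 112) + 36 = 2*(-112)/(-90) + 36 = 2*(-112)*(-1/90) + 36 = 112/45 + 36 = 1732/45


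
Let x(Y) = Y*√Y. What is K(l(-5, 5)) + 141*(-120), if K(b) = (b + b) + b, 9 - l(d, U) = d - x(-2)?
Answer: -16878 - 6*I*√2 ≈ -16878.0 - 8.4853*I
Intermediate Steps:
x(Y) = Y^(3/2)
l(d, U) = 9 - d - 2*I*√2 (l(d, U) = 9 - (d - (-2)^(3/2)) = 9 - (d - (-2)*I*√2) = 9 - (d + 2*I*√2) = 9 + (-d - 2*I*√2) = 9 - d - 2*I*√2)
K(b) = 3*b (K(b) = 2*b + b = 3*b)
K(l(-5, 5)) + 141*(-120) = 3*(9 - 1*(-5) - 2*I*√2) + 141*(-120) = 3*(9 + 5 - 2*I*√2) - 16920 = 3*(14 - 2*I*√2) - 16920 = (42 - 6*I*√2) - 16920 = -16878 - 6*I*√2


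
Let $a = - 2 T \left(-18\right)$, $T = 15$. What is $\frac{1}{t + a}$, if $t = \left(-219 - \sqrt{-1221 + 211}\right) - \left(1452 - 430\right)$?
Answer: $\frac{i}{\sqrt{1010} - 701 i} \approx -0.0014236 + 6.4541 \cdot 10^{-5} i$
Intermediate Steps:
$a = 540$ ($a = \left(-2\right) 15 \left(-18\right) = \left(-30\right) \left(-18\right) = 540$)
$t = -1241 - i \sqrt{1010}$ ($t = \left(-219 - \sqrt{-1010}\right) - 1022 = \left(-219 - i \sqrt{1010}\right) - 1022 = -1241 - i \sqrt{1010} \approx -1241.0 - 31.78 i$)
$\frac{1}{t + a} = \frac{1}{\left(-1241 - i \sqrt{1010}\right) + 540} = \frac{1}{-701 - i \sqrt{1010}}$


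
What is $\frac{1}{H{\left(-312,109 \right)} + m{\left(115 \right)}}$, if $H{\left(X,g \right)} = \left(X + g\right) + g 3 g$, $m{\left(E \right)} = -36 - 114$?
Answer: $\frac{1}{35290} \approx 2.8337 \cdot 10^{-5}$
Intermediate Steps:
$m{\left(E \right)} = -150$ ($m{\left(E \right)} = -36 - 114 = -150$)
$H{\left(X,g \right)} = X + g + 3 g^{2}$ ($H{\left(X,g \right)} = \left(X + g\right) + 3 g g = \left(X + g\right) + 3 g^{2} = X + g + 3 g^{2}$)
$\frac{1}{H{\left(-312,109 \right)} + m{\left(115 \right)}} = \frac{1}{\left(-312 + 109 + 3 \cdot 109^{2}\right) - 150} = \frac{1}{\left(-312 + 109 + 3 \cdot 11881\right) - 150} = \frac{1}{\left(-312 + 109 + 35643\right) - 150} = \frac{1}{35440 - 150} = \frac{1}{35290}$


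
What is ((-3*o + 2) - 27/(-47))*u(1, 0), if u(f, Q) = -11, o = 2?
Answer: 1771/47 ≈ 37.681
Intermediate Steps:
((-3*o + 2) - 27/(-47))*u(1, 0) = ((-3*2 + 2) - 27/(-47))*(-11) = ((-6 + 2) - 27*(-1/47))*(-11) = (-4 + 27/47)*(-11) = -161/47*(-11) = 1771/47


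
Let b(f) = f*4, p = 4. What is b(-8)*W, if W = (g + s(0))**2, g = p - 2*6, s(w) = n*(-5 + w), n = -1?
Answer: -288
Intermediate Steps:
b(f) = 4*f
s(w) = 5 - w (s(w) = -(-5 + w) = 5 - w)
g = -8 (g = 4 - 2*6 = 4 - 1*12 = 4 - 12 = -8)
W = 9 (W = (-8 + (5 - 1*0))**2 = (-8 + (5 + 0))**2 = (-8 + 5)**2 = (-3)**2 = 9)
b(-8)*W = (4*(-8))*9 = -32*9 = -288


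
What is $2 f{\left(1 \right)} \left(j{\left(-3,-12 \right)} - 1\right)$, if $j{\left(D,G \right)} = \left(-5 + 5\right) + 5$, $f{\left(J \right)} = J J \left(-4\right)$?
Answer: $-32$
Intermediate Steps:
$f{\left(J \right)} = - 4 J^{2}$ ($f{\left(J \right)} = J^{2} \left(-4\right) = - 4 J^{2}$)
$j{\left(D,G \right)} = 5$ ($j{\left(D,G \right)} = 0 + 5 = 5$)
$2 f{\left(1 \right)} \left(j{\left(-3,-12 \right)} - 1\right) = 2 \left(- 4 \cdot 1^{2}\right) \left(5 - 1\right) = 2 \left(\left(-4\right) 1\right) 4 = 2 \left(-4\right) 4 = \left(-8\right) 4 = -32$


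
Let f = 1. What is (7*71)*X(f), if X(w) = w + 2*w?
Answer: 1491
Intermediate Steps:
X(w) = 3*w
(7*71)*X(f) = (7*71)*(3*1) = 497*3 = 1491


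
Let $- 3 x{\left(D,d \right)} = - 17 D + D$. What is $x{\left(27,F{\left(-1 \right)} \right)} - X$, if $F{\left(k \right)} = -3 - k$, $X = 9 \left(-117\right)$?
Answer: $1197$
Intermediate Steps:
$X = -1053$
$x{\left(D,d \right)} = \frac{16 D}{3}$ ($x{\left(D,d \right)} = - \frac{- 17 D + D}{3} = - \frac{\left(-16\right) D}{3} = \frac{16 D}{3}$)
$x{\left(27,F{\left(-1 \right)} \right)} - X = \frac{16}{3} \cdot 27 - -1053 = 144 + 1053 = 1197$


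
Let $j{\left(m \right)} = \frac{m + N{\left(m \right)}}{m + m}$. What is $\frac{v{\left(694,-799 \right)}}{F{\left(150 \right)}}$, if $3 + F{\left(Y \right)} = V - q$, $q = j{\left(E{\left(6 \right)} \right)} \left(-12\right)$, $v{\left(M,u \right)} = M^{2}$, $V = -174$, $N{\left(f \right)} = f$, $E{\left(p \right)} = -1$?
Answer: $- \frac{481636}{165} \approx -2919.0$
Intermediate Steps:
$j{\left(m \right)} = 1$ ($j{\left(m \right)} = \frac{m + m}{m + m} = \frac{2 m}{2 m} = 2 m \frac{1}{2 m} = 1$)
$q = -12$ ($q = 1 \left(-12\right) = -12$)
$F{\left(Y \right)} = -165$ ($F{\left(Y \right)} = -3 - 162 = -165$)
$\frac{v{\left(694,-799 \right)}}{F{\left(150 \right)}} = \frac{694^{2}}{-165} = 481636 \left(- \frac{1}{165}\right) = - \frac{481636}{165}$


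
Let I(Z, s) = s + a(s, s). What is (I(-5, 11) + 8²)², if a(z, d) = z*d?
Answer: 38416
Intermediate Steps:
a(z, d) = d*z
I(Z, s) = s + s² (I(Z, s) = s + s*s = s + s²)
(I(-5, 11) + 8²)² = (11*(1 + 11) + 8²)² = (11*12 + 64)² = (132 + 64)² = 196² = 38416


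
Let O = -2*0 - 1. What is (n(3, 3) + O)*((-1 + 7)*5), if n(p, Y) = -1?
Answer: -60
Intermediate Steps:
O = -1 (O = 0 - 1 = -1)
(n(3, 3) + O)*((-1 + 7)*5) = (-1 - 1)*((-1 + 7)*5) = -12*5 = -2*30 = -60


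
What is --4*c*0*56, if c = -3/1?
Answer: 0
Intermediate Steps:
c = -3 (c = -3*1 = -3)
--4*c*0*56 = --4*(-3)*0*56 = -12*0*56 = -0*56 = -1*0 = 0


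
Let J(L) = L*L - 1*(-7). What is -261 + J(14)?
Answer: -58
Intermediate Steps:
J(L) = 7 + L² (J(L) = L² + 7 = 7 + L²)
-261 + J(14) = -261 + (7 + 14²) = -261 + (7 + 196) = -261 + 203 = -58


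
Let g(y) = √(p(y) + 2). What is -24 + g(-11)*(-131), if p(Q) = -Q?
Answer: -24 - 131*√13 ≈ -496.33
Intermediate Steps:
g(y) = √(2 - y) (g(y) = √(-y + 2) = √(2 - y))
-24 + g(-11)*(-131) = -24 + √(2 - 1*(-11))*(-131) = -24 + √(2 + 11)*(-131) = -24 + √13*(-131) = -24 - 131*√13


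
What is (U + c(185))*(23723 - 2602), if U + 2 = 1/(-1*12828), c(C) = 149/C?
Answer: -59881688933/2373180 ≈ -25233.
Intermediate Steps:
U = -25657/12828 (U = -2 + 1/(-1*12828) = -2 + 1/(-12828) = -2 - 1/12828 = -25657/12828 ≈ -2.0001)
(U + c(185))*(23723 - 2602) = (-25657/12828 + 149/185)*(23723 - 2602) = (-25657/12828 + 149*(1/185))*21121 = (-25657/12828 + 149/185)*21121 = -2835173/2373180*21121 = -59881688933/2373180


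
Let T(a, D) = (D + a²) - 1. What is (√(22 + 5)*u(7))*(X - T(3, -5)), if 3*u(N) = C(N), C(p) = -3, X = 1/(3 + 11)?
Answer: 123*√3/14 ≈ 15.217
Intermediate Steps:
T(a, D) = -1 + D + a²
X = 1/14 ≈ 0.071429
u(N) = -1 (u(N) = (⅓)*(-3) = -1)
(√(22 + 5)*u(7))*(X - T(3, -5)) = (√(22 + 5)*(-1))*(1/14 - (-1 - 5 + 3²)) = (√27*(-1))*(1/14 - (-1 - 5 + 9)) = ((3*√3)*(-1))*(1/14 - 1*3) = (-3*√3)*(1/14 - 3) = -3*√3*(-41/14) = 123*√3/14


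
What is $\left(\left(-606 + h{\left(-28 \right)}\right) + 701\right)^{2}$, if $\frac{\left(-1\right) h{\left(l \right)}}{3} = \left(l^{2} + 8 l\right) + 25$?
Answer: $2755600$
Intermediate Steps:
$h{\left(l \right)} = -75 - 24 l - 3 l^{2}$ ($h{\left(l \right)} = - 3 \left(\left(l^{2} + 8 l\right) + 25\right) = - 3 \left(25 + l^{2} + 8 l\right) = -75 - 24 l - 3 l^{2}$)
$\left(\left(-606 + h{\left(-28 \right)}\right) + 701\right)^{2} = \left(\left(-606 - \left(-597 + 2352\right)\right) + 701\right)^{2} = \left(\left(-606 - 1755\right) + 701\right)^{2} = \left(-2361 + 701\right)^{2} = \left(-1660\right)^{2} = 2755600$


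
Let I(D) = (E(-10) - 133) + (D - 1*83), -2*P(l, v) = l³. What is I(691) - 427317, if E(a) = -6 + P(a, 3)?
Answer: -426348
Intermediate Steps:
P(l, v) = -l³/2
E(a) = -6 - a³/2
I(D) = 278 + D (I(D) = ((-6 - ½*(-10)³) - 133) + (D - 1*83) = ((-6 - ½*(-1000)) - 133) + (D - 83) = ((-6 + 500) - 133) + (-83 + D) = (494 - 133) + (-83 + D) = 361 + (-83 + D) = 278 + D)
I(691) - 427317 = (278 + 691) - 427317 = 969 - 427317 = -426348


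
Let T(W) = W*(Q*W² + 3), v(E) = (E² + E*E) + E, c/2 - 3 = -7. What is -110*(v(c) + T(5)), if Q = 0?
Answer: -14850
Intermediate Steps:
c = -8 (c = 6 + 2*(-7) = 6 - 14 = -8)
v(E) = E + 2*E² (v(E) = (E² + E²) + E = 2*E² + E = E + 2*E²)
T(W) = 3*W (T(W) = W*(0*W² + 3) = W*(0 + 3) = W*3 = 3*W)
-110*(v(c) + T(5)) = -110*(-8*(1 + 2*(-8)) + 3*5) = -110*(-8*(1 - 16) + 15) = -110*(-8*(-15) + 15) = -110*(120 + 15) = -110*135 = -14850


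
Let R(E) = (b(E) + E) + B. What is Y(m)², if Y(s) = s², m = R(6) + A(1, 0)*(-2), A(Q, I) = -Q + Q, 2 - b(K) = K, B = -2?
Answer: 0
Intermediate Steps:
b(K) = 2 - K
A(Q, I) = 0
R(E) = 0 (R(E) = ((2 - E) + E) - 2 = 2 - 2 = 0)
m = 0 (m = 0 + 0*(-2) = 0 + 0 = 0)
Y(m)² = (0²)² = 0² = 0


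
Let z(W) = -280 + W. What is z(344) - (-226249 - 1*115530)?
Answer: 341843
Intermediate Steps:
z(344) - (-226249 - 1*115530) = (-280 + 344) - (-226249 - 1*115530) = 64 - (-226249 - 115530) = 64 - 1*(-341779) = 64 + 341779 = 341843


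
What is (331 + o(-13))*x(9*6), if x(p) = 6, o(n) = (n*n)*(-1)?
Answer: 972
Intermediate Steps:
o(n) = -n² (o(n) = n²*(-1) = -n²)
(331 + o(-13))*x(9*6) = (331 - 1*(-13)²)*6 = (331 - 1*169)*6 = (331 - 169)*6 = 162*6 = 972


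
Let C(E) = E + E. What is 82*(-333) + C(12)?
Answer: -27282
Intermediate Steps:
C(E) = 2*E
82*(-333) + C(12) = 82*(-333) + 2*12 = -27306 + 24 = -27282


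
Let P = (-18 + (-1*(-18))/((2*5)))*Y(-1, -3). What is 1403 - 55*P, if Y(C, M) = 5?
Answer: 5858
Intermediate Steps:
P = -81 (P = (-18 + (-1*(-18))/((2*5)))*5 = (-18 + 18/10)*5 = (-18 + 18*(⅒))*5 = (-18 + 9/5)*5 = -81/5*5 = -81)
1403 - 55*P = 1403 - 55*(-81) = 1403 + 4455 = 5858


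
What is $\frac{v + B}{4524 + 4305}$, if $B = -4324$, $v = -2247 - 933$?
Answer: $- \frac{7504}{8829} \approx -0.84993$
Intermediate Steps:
$v = -3180$ ($v = -2247 - 933 = -3180$)
$\frac{v + B}{4524 + 4305} = \frac{-3180 - 4324}{4524 + 4305} = - \frac{7504}{8829}$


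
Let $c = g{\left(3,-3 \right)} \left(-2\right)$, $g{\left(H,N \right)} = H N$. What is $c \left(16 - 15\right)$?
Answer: $18$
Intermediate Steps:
$c = 18$ ($c = 3 \left(-3\right) \left(-2\right) = \left(-9\right) \left(-2\right) = 18$)
$c \left(16 - 15\right) = 18 \left(16 - 15\right) = 18 \cdot 1 = 18$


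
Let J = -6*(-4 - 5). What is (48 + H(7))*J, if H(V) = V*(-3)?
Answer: 1458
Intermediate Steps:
H(V) = -3*V
J = 54 (J = -6*(-9) = 54)
(48 + H(7))*J = (48 - 3*7)*54 = (48 - 21)*54 = 27*54 = 1458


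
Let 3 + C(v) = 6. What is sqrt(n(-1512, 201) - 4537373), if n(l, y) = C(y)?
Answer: I*sqrt(4537370) ≈ 2130.1*I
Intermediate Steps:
C(v) = 3 (C(v) = -3 + 6 = 3)
n(l, y) = 3
sqrt(n(-1512, 201) - 4537373) = sqrt(3 - 4537373) = sqrt(-4537370) = I*sqrt(4537370)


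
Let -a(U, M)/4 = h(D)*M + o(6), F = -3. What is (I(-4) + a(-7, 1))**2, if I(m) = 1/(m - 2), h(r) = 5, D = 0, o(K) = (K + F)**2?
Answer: 113569/36 ≈ 3154.7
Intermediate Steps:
o(K) = (-3 + K)**2 (o(K) = (K - 3)**2 = (-3 + K)**2)
I(m) = 1/(-2 + m)
a(U, M) = -36 - 20*M (a(U, M) = -4*(5*M + (-3 + 6)**2) = -4*(5*M + 3**2) = -4*(5*M + 9) = -4*(9 + 5*M) = -36 - 20*M)
(I(-4) + a(-7, 1))**2 = (1/(-2 - 4) + (-36 - 20*1))**2 = (1/(-6) + (-36 - 20))**2 = (-1/6 - 56)**2 = (-337/6)**2 = 113569/36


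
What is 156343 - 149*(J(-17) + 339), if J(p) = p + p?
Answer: 110898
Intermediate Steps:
J(p) = 2*p
156343 - 149*(J(-17) + 339) = 156343 - 149*(2*(-17) + 339) = 156343 - 149*(-34 + 339) = 156343 - 149*305 = 156343 - 45445 = 110898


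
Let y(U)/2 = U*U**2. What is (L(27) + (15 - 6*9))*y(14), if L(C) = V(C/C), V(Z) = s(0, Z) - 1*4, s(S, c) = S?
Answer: -235984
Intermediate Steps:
y(U) = 2*U**3 (y(U) = 2*(U*U**2) = 2*U**3)
V(Z) = -4 (V(Z) = 0 - 1*4 = 0 - 4 = -4)
L(C) = -4
(L(27) + (15 - 6*9))*y(14) = (-4 + (15 - 6*9))*(2*14**3) = (-4 + (15 - 54))*(2*2744) = (-4 - 39)*5488 = -43*5488 = -235984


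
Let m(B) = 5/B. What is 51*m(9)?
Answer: 85/3 ≈ 28.333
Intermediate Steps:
51*m(9) = 51*(5/9) = 85/3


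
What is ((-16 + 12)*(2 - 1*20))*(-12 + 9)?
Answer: -216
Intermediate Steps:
((-16 + 12)*(2 - 1*20))*(-12 + 9) = -4*(2 - 20)*(-3) = -4*(-18)*(-3) = 72*(-3) = -216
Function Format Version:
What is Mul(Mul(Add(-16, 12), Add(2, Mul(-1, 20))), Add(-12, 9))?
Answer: -216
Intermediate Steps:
Mul(Mul(Add(-16, 12), Add(2, Mul(-1, 20))), Add(-12, 9)) = Mul(Mul(-4, Add(2, -20)), -3) = Mul(Mul(-4, -18), -3) = Mul(72, -3) = -216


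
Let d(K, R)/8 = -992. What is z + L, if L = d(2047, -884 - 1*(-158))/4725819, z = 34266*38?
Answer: 6153526718516/4725819 ≈ 1.3021e+6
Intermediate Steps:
d(K, R) = -7936 (d(K, R) = 8*(-992) = -7936)
z = 1302108
L = -7936/4725819 ≈ -0.0016793
z + L = 1302108 - 7936/4725819 = 6153526718516/4725819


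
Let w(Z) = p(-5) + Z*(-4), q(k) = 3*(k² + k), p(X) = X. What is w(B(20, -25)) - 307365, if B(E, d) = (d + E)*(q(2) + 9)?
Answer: -306830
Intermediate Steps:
q(k) = 3*k + 3*k² (q(k) = 3*(k + k²) = 3*k + 3*k²)
B(E, d) = 27*E + 27*d (B(E, d) = (d + E)*(3*2*(1 + 2) + 9) = (E + d)*(3*2*3 + 9) = (E + d)*(18 + 9) = (E + d)*27 = 27*E + 27*d)
w(Z) = -5 - 4*Z (w(Z) = -5 + Z*(-4) = -5 - 4*Z)
w(B(20, -25)) - 307365 = (-5 - 4*(27*20 + 27*(-25))) - 307365 = (-5 - 4*(540 - 675)) - 307365 = (-5 - 4*(-135)) - 307365 = (-5 + 540) - 307365 = 535 - 307365 = -306830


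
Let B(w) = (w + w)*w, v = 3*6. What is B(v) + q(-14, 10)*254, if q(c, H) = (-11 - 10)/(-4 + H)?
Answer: -241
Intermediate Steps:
v = 18
q(c, H) = -21/(-4 + H)
B(w) = 2*w² (B(w) = (2*w)*w = 2*w²)
B(v) + q(-14, 10)*254 = 2*18² - 21/(-4 + 10)*254 = 2*324 - 21/6*254 = 648 - 21*⅙*254 = 648 - 7/2*254 = 648 - 889 = -241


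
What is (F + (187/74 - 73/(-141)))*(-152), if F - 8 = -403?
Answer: 310814236/5217 ≈ 59577.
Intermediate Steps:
F = -395 (F = 8 - 403 = -395)
(F + (187/74 - 73/(-141)))*(-152) = (-395 + (187/74 - 73/(-141)))*(-152) = (-395 + (187*(1/74) - 73*(-1/141)))*(-152) = (-395 + (187/74 + 73/141))*(-152) = (-395 + 31769/10434)*(-152) = -4089661/10434*(-152) = 310814236/5217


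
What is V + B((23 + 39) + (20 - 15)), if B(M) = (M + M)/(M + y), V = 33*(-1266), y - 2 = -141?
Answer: -1504075/36 ≈ -41780.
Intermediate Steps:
y = -139 (y = 2 - 141 = -139)
V = -41778
B(M) = 2*M/(-139 + M) (B(M) = (M + M)/(M - 139) = (2*M)/(-139 + M) = 2*M/(-139 + M))
V + B((23 + 39) + (20 - 15)) = -41778 + 2*((23 + 39) + (20 - 15))/(-139 + ((23 + 39) + (20 - 15))) = -41778 + 2*(62 + 5)/(-139 + (62 + 5)) = -41778 + 2*67/(-139 + 67) = -41778 + 2*67/(-72) = -41778 + 2*67*(-1/72) = -41778 - 67/36 = -1504075/36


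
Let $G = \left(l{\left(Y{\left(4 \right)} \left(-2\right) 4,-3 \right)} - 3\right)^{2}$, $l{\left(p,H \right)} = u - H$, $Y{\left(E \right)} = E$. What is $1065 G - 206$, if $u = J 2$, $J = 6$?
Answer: $153154$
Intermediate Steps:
$u = 12$ ($u = 6 \cdot 2 = 12$)
$l{\left(p,H \right)} = 12 - H$
$G = 144$ ($G = \left(\left(12 - -3\right) - 3\right)^{2} = \left(\left(12 + 3\right) - 3\right)^{2} = \left(15 - 3\right)^{2} = 12^{2} = 144$)
$1065 G - 206 = 1065 \cdot 144 - 206 = 153360 - 206 = 153154$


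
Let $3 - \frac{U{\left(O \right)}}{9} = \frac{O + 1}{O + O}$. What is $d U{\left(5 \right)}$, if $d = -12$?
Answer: $- \frac{1296}{5} \approx -259.2$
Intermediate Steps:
$U{\left(O \right)} = 27 - \frac{9 \left(1 + O\right)}{2 O}$ ($U{\left(O \right)} = 27 - 9 \frac{O + 1}{O + O} = 27 - 9 \frac{1 + O}{2 O} = 27 - \frac{9 \left(1 + O\right)}{2 O}$)
$d U{\left(5 \right)} = - 12 \frac{9 \left(-1 + 5 \cdot 5\right)}{2 \cdot 5} = - 12 \cdot \frac{9}{2} \cdot \frac{1}{5} \left(-1 + 25\right) = - 12 \cdot \frac{9}{2} \cdot \frac{1}{5} \cdot 24 = \left(-12\right) \frac{108}{5} = - \frac{1296}{5}$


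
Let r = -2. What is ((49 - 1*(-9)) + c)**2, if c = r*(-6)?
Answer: 4900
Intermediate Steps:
c = 12 (c = -2*(-6) = 12)
((49 - 1*(-9)) + c)**2 = ((49 - 1*(-9)) + 12)**2 = ((49 + 9) + 12)**2 = (58 + 12)**2 = 70**2 = 4900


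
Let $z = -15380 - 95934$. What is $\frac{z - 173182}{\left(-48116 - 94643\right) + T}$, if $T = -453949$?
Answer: $\frac{71124}{149177} \approx 0.47678$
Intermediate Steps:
$z = -111314$ ($z = -15380 - 95934 = -111314$)
$\frac{z - 173182}{\left(-48116 - 94643\right) + T} = \frac{-111314 - 173182}{\left(-48116 - 94643\right) - 453949} = - \frac{284496}{-142759 - 453949} = - \frac{284496}{-596708} = \left(-284496\right) \left(- \frac{1}{596708}\right) = \frac{71124}{149177}$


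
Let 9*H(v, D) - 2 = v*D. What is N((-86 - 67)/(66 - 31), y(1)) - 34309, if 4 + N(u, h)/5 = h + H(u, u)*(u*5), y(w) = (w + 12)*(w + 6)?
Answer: -58533513/1715 ≈ -34130.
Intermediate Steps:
y(w) = (6 + w)*(12 + w) (y(w) = (12 + w)*(6 + w) = (6 + w)*(12 + w))
H(v, D) = 2/9 + D*v/9 (H(v, D) = 2/9 + (v*D)/9 = 2/9 + (D*v)/9 = 2/9 + D*v/9)
N(u, h) = -20 + 5*h + 25*u*(2/9 + u²/9) (N(u, h) = -20 + 5*(h + (2/9 + u*u/9)*(u*5)) = -20 + 5*(h + (2/9 + u²/9)*(5*u)) = -20 + 5*(h + 5*u*(2/9 + u²/9)) = -20 + (5*h + 25*u*(2/9 + u²/9)) = -20 + 5*h + 25*u*(2/9 + u²/9))
N((-86 - 67)/(66 - 31), y(1)) - 34309 = (-20 + 5*(72 + 1² + 18*1) + 25*((-86 - 67)/(66 - 31))*(2 + ((-86 - 67)/(66 - 31))²)/9) - 34309 = (-20 + 5*(72 + 1 + 18) + 25*(-153/35)*(2 + (-153/35)²)/9) - 34309 = (-20 + 5*91 + 25*(-153*1/35)*(2 + (-153*1/35)²)/9) - 34309 = (-20 + 455 + (25/9)*(-153/35)*(2 + (-153/35)²)) - 34309 = (-20 + 455 + (25/9)*(-153/35)*(2 + 23409/1225)) - 34309 = (-20 + 455 + (25/9)*(-153/35)*(25859/1225)) - 34309 = (-20 + 455 - 439603/1715) - 34309 = 306422/1715 - 34309 = -58533513/1715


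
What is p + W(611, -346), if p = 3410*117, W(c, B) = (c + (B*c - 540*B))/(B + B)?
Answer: 276111195/692 ≈ 3.9900e+5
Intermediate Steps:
W(c, B) = (c - 540*B + B*c)/(2*B) (W(c, B) = (c + (-540*B + B*c))/((2*B)) = (c - 540*B + B*c)*(1/(2*B)) = (c - 540*B + B*c)/(2*B))
p = 398970
p + W(611, -346) = 398970 + (1/2)*(611 - 346*(-540 + 611))/(-346) = 398970 + (1/2)*(-1/346)*(611 - 346*71) = 398970 + (1/2)*(-1/346)*(611 - 24566) = 398970 + (1/2)*(-1/346)*(-23955) = 398970 + 23955/692 = 276111195/692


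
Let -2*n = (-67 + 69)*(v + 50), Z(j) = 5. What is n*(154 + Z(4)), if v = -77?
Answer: 4293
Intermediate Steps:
n = 27 (n = -(-67 + 69)*(-77 + 50)/2 = -(-27) = -½*(-54) = 27)
n*(154 + Z(4)) = 27*(154 + 5) = 27*159 = 4293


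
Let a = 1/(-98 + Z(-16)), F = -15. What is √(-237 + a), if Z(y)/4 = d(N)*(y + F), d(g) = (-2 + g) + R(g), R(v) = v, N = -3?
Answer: I*√189418038/894 ≈ 15.395*I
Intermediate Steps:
d(g) = -2 + 2*g (d(g) = (-2 + g) + g = -2 + 2*g)
Z(y) = 480 - 32*y (Z(y) = 4*((-2 + 2*(-3))*(y - 15)) = 4*((-2 - 6)*(-15 + y)) = 4*(-8*(-15 + y)) = 4*(120 - 8*y) = 480 - 32*y)
a = 1/894 (a = 1/(-98 + (480 - 32*(-16))) = 1/(-98 + (480 + 512)) = 1/(-98 + 992) = 1/894 ≈ 0.0011186)
√(-237 + a) = √(-237 + 1/894) = √(-211877/894) = I*√189418038/894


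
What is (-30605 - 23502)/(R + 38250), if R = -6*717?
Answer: -54107/33948 ≈ -1.5938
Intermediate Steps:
R = -4302
(-30605 - 23502)/(R + 38250) = (-30605 - 23502)/(-4302 + 38250) = -54107/33948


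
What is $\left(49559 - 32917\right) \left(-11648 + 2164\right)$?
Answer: $-157832728$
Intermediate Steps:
$\left(49559 - 32917\right) \left(-11648 + 2164\right) = 16642 \left(-9484\right) = -157832728$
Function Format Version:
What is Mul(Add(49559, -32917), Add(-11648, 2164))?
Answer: -157832728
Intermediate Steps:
Mul(Add(49559, -32917), Add(-11648, 2164)) = Mul(16642, -9484) = -157832728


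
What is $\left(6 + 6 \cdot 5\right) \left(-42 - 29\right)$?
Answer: $-2556$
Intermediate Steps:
$\left(6 + 6 \cdot 5\right) \left(-42 - 29\right) = \left(6 + 30\right) \left(-71\right) = 36 \left(-71\right) = -2556$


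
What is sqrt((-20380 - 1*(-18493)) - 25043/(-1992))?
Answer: I*sqrt(1859462778)/996 ≈ 43.295*I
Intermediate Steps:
sqrt((-20380 - 1*(-18493)) - 25043/(-1992)) = sqrt((-20380 + 18493) - 25043*(-1/1992)) = sqrt(-1887 + 25043/1992) = sqrt(-3733861/1992) = I*sqrt(1859462778)/996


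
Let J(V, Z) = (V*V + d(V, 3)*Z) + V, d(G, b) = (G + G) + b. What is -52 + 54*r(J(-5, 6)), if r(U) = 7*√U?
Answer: -52 + 378*I*√22 ≈ -52.0 + 1773.0*I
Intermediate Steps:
d(G, b) = b + 2*G (d(G, b) = 2*G + b = b + 2*G)
J(V, Z) = V + V² + Z*(3 + 2*V) (J(V, Z) = (V*V + (3 + 2*V)*Z) + V = (V² + Z*(3 + 2*V)) + V = V + V² + Z*(3 + 2*V))
-52 + 54*r(J(-5, 6)) = -52 + 54*(7*√(-5 + (-5)² + 6*(3 + 2*(-5)))) = -52 + 54*(7*√(-5 + 25 + 6*(3 - 10))) = -52 + 54*(7*√(-5 + 25 + 6*(-7))) = -52 + 54*(7*√(-5 + 25 - 42)) = -52 + 54*(7*√(-22)) = -52 + 54*(7*(I*√22)) = -52 + 54*(7*I*√22) = -52 + 378*I*√22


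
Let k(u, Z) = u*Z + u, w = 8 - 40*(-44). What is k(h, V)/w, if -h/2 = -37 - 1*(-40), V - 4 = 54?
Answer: -177/884 ≈ -0.20023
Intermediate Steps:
V = 58 (V = 4 + 54 = 58)
w = 1768 (w = 8 + 1760 = 1768)
h = -6 (h = -2*(-37 - 1*(-40)) = -2*(-37 + 40) = -2*3 = -6)
k(u, Z) = u + Z*u (k(u, Z) = Z*u + u = u + Z*u)
k(h, V)/w = -6*(1 + 58)/1768 = -6*59*(1/1768) = -354*1/1768 = -177/884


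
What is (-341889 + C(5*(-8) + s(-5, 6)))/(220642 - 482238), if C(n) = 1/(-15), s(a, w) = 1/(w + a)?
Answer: 1282084/980985 ≈ 1.3069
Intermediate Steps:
s(a, w) = 1/(a + w)
C(n) = -1/15
(-341889 + C(5*(-8) + s(-5, 6)))/(220642 - 482238) = (-341889 - 1/15)/(220642 - 482238) = -5128336/15/(-261596) = -5128336/15*(-1/261596) = 1282084/980985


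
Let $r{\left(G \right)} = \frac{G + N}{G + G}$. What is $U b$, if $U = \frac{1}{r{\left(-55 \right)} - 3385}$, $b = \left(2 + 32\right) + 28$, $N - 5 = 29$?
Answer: $- \frac{6820}{372329} \approx -0.018317$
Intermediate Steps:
$N = 34$ ($N = 5 + 29 = 34$)
$b = 62$ ($b = 34 + 28 = 62$)
$r{\left(G \right)} = \frac{34 + G}{2 G}$ ($r{\left(G \right)} = \frac{G + 34}{G + G} = \frac{34 + G}{2 G}$)
$U = - \frac{110}{372329}$ ($U = \frac{1}{\frac{34 - 55}{2 \left(-55\right)} - 3385} = \frac{1}{\frac{1}{2} \left(- \frac{1}{55}\right) \left(-21\right) - 3385} = \frac{1}{\frac{21}{110} - 3385} = \frac{1}{- \frac{372329}{110}} = - \frac{110}{372329} \approx -0.00029544$)
$U b = \left(- \frac{110}{372329}\right) 62 = - \frac{6820}{372329}$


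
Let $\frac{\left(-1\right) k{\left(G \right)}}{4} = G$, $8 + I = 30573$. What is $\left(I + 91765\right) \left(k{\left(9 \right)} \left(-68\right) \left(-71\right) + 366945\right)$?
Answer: $23626449210$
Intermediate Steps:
$I = 30565$ ($I = -8 + 30573 = 30565$)
$k{\left(G \right)} = - 4 G$
$\left(I + 91765\right) \left(k{\left(9 \right)} \left(-68\right) \left(-71\right) + 366945\right) = \left(30565 + 91765\right) \left(\left(-4\right) 9 \left(-68\right) \left(-71\right) + 366945\right) = 122330 \left(\left(-36\right) \left(-68\right) \left(-71\right) + 366945\right) = 122330 \left(2448 \left(-71\right) + 366945\right) = 122330 \left(-173808 + 366945\right) = 122330 \cdot 193137 = 23626449210$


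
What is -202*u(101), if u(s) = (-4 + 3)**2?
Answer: -202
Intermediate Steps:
u(s) = 1 (u(s) = (-1)**2 = 1)
-202*u(101) = -202*1 = -202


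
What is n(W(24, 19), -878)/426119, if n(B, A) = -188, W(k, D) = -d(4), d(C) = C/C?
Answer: -188/426119 ≈ -0.00044119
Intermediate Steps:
d(C) = 1
W(k, D) = -1 (W(k, D) = -1*1 = -1)
n(W(24, 19), -878)/426119 = -188/426119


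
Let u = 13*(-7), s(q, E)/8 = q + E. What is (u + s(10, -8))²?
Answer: 5625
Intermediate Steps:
s(q, E) = 8*E + 8*q (s(q, E) = 8*(q + E) = 8*(E + q) = 8*E + 8*q)
u = -91
(u + s(10, -8))² = (-91 + (8*(-8) + 8*10))² = (-91 + (-64 + 80))² = (-91 + 16)² = (-75)² = 5625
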